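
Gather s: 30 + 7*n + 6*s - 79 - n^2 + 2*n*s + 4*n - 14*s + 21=-n^2 + 11*n + s*(2*n - 8) - 28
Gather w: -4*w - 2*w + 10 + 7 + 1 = 18 - 6*w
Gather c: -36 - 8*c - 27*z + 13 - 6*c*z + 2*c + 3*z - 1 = c*(-6*z - 6) - 24*z - 24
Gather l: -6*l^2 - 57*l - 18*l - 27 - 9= -6*l^2 - 75*l - 36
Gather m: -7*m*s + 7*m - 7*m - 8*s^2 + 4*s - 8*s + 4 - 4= -7*m*s - 8*s^2 - 4*s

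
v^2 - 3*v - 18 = (v - 6)*(v + 3)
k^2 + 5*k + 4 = (k + 1)*(k + 4)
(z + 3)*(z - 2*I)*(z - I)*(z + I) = z^4 + 3*z^3 - 2*I*z^3 + z^2 - 6*I*z^2 + 3*z - 2*I*z - 6*I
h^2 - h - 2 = (h - 2)*(h + 1)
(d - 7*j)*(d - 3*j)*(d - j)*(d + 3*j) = d^4 - 8*d^3*j - 2*d^2*j^2 + 72*d*j^3 - 63*j^4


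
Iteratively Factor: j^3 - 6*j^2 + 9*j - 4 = (j - 4)*(j^2 - 2*j + 1) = (j - 4)*(j - 1)*(j - 1)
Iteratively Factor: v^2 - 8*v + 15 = (v - 3)*(v - 5)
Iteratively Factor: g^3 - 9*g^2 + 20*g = (g - 5)*(g^2 - 4*g) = (g - 5)*(g - 4)*(g)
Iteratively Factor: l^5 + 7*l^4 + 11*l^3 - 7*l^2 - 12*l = (l)*(l^4 + 7*l^3 + 11*l^2 - 7*l - 12) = l*(l + 4)*(l^3 + 3*l^2 - l - 3) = l*(l - 1)*(l + 4)*(l^2 + 4*l + 3) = l*(l - 1)*(l + 3)*(l + 4)*(l + 1)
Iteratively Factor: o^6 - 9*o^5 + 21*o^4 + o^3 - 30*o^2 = (o)*(o^5 - 9*o^4 + 21*o^3 + o^2 - 30*o) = o*(o - 2)*(o^4 - 7*o^3 + 7*o^2 + 15*o) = o*(o - 3)*(o - 2)*(o^3 - 4*o^2 - 5*o) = o*(o - 5)*(o - 3)*(o - 2)*(o^2 + o) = o*(o - 5)*(o - 3)*(o - 2)*(o + 1)*(o)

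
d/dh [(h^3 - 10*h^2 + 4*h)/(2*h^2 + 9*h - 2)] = 2*(h^4 + 9*h^3 - 52*h^2 + 20*h - 4)/(4*h^4 + 36*h^3 + 73*h^2 - 36*h + 4)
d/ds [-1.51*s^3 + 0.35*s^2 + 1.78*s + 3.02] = -4.53*s^2 + 0.7*s + 1.78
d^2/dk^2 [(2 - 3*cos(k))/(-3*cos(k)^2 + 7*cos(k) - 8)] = 2*(243*(1 - cos(2*k))^2*cos(k) - 9*(1 - cos(2*k))^2 - 94*cos(k) + 704*cos(2*k) - 144*cos(3*k) - 54*cos(5*k) - 204)/(14*cos(k) - 3*cos(2*k) - 19)^3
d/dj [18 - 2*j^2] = -4*j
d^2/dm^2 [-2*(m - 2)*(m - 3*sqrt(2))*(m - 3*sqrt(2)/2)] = -12*m + 8 + 18*sqrt(2)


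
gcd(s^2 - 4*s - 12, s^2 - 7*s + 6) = s - 6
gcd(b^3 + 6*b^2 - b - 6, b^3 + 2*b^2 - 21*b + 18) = b^2 + 5*b - 6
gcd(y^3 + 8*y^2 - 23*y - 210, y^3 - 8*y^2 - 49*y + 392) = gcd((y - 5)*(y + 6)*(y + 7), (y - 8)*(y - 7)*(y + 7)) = y + 7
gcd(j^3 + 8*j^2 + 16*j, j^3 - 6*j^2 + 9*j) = j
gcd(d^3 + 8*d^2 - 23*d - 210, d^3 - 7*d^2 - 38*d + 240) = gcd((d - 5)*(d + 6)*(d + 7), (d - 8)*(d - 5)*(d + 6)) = d^2 + d - 30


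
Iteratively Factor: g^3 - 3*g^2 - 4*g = (g - 4)*(g^2 + g) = g*(g - 4)*(g + 1)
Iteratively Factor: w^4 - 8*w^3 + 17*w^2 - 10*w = (w)*(w^3 - 8*w^2 + 17*w - 10) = w*(w - 1)*(w^2 - 7*w + 10) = w*(w - 5)*(w - 1)*(w - 2)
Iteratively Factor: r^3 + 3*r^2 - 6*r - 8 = (r + 1)*(r^2 + 2*r - 8) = (r + 1)*(r + 4)*(r - 2)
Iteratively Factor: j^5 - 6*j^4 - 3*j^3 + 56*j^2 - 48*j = (j - 4)*(j^4 - 2*j^3 - 11*j^2 + 12*j) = (j - 4)*(j + 3)*(j^3 - 5*j^2 + 4*j) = (j - 4)^2*(j + 3)*(j^2 - j) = j*(j - 4)^2*(j + 3)*(j - 1)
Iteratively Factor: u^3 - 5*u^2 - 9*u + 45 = (u - 3)*(u^2 - 2*u - 15) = (u - 3)*(u + 3)*(u - 5)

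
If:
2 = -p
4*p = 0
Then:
No Solution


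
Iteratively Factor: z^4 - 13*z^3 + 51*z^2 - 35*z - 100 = (z + 1)*(z^3 - 14*z^2 + 65*z - 100) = (z - 4)*(z + 1)*(z^2 - 10*z + 25) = (z - 5)*(z - 4)*(z + 1)*(z - 5)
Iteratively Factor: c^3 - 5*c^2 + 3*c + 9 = (c + 1)*(c^2 - 6*c + 9) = (c - 3)*(c + 1)*(c - 3)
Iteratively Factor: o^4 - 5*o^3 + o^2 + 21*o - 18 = (o - 3)*(o^3 - 2*o^2 - 5*o + 6) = (o - 3)*(o + 2)*(o^2 - 4*o + 3) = (o - 3)^2*(o + 2)*(o - 1)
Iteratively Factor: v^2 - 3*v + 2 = (v - 1)*(v - 2)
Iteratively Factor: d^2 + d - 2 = (d + 2)*(d - 1)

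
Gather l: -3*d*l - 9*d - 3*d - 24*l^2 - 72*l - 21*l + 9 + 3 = -12*d - 24*l^2 + l*(-3*d - 93) + 12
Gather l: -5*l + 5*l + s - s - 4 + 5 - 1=0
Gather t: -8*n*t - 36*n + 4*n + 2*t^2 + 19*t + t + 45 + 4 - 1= -32*n + 2*t^2 + t*(20 - 8*n) + 48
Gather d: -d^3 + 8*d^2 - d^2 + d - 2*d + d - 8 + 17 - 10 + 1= -d^3 + 7*d^2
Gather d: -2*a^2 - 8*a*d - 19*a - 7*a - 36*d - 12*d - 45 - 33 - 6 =-2*a^2 - 26*a + d*(-8*a - 48) - 84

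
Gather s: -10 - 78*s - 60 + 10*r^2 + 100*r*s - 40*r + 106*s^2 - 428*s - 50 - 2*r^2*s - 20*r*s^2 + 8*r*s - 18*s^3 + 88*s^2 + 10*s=10*r^2 - 40*r - 18*s^3 + s^2*(194 - 20*r) + s*(-2*r^2 + 108*r - 496) - 120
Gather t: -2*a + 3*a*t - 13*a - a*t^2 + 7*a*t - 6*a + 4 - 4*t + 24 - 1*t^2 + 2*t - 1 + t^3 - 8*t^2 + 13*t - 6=-21*a + t^3 + t^2*(-a - 9) + t*(10*a + 11) + 21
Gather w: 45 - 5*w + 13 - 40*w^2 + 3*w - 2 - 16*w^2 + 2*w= 56 - 56*w^2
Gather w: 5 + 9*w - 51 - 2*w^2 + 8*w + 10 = -2*w^2 + 17*w - 36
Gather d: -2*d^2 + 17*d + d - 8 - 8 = -2*d^2 + 18*d - 16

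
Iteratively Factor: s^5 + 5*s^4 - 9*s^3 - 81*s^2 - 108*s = (s)*(s^4 + 5*s^3 - 9*s^2 - 81*s - 108) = s*(s + 3)*(s^3 + 2*s^2 - 15*s - 36) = s*(s + 3)^2*(s^2 - s - 12) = s*(s - 4)*(s + 3)^2*(s + 3)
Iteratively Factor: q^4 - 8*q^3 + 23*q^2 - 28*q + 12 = (q - 2)*(q^3 - 6*q^2 + 11*q - 6) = (q - 2)^2*(q^2 - 4*q + 3) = (q - 3)*(q - 2)^2*(q - 1)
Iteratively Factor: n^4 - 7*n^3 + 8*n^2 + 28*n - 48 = (n + 2)*(n^3 - 9*n^2 + 26*n - 24) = (n - 2)*(n + 2)*(n^2 - 7*n + 12) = (n - 4)*(n - 2)*(n + 2)*(n - 3)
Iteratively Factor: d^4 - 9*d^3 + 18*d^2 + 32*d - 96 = (d - 4)*(d^3 - 5*d^2 - 2*d + 24) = (d - 4)*(d - 3)*(d^2 - 2*d - 8) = (d - 4)*(d - 3)*(d + 2)*(d - 4)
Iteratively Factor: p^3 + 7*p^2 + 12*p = (p + 3)*(p^2 + 4*p) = p*(p + 3)*(p + 4)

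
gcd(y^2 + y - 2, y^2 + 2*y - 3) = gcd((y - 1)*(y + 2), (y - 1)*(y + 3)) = y - 1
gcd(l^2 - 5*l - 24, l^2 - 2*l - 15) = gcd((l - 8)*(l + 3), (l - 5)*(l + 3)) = l + 3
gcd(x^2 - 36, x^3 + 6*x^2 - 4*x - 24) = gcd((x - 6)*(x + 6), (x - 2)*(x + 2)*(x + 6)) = x + 6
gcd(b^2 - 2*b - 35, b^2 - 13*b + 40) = 1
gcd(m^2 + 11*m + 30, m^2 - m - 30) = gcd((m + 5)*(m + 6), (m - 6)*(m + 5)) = m + 5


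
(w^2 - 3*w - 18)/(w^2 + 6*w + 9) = (w - 6)/(w + 3)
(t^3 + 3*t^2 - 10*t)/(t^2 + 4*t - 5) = t*(t - 2)/(t - 1)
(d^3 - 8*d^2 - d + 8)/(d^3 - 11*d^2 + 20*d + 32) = (d - 1)/(d - 4)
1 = 1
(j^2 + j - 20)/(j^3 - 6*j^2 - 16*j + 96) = (j + 5)/(j^2 - 2*j - 24)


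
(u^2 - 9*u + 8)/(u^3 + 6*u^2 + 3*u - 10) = (u - 8)/(u^2 + 7*u + 10)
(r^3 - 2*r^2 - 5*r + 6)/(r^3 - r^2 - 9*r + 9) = (r + 2)/(r + 3)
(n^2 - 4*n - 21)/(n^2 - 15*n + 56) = (n + 3)/(n - 8)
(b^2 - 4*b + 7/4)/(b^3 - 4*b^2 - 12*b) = (-b^2 + 4*b - 7/4)/(b*(-b^2 + 4*b + 12))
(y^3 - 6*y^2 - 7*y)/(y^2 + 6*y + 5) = y*(y - 7)/(y + 5)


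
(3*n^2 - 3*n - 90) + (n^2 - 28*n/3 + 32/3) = 4*n^2 - 37*n/3 - 238/3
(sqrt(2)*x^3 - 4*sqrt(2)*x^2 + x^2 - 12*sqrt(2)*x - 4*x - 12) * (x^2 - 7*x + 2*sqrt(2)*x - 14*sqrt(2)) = sqrt(2)*x^5 - 11*sqrt(2)*x^4 + 5*x^4 - 55*x^3 + 18*sqrt(2)*x^3 + 80*x^2 + 62*sqrt(2)*x^2 + 32*sqrt(2)*x + 420*x + 168*sqrt(2)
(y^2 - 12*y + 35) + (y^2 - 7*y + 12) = 2*y^2 - 19*y + 47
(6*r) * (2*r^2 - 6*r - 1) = 12*r^3 - 36*r^2 - 6*r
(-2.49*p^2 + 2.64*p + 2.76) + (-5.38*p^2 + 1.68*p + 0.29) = -7.87*p^2 + 4.32*p + 3.05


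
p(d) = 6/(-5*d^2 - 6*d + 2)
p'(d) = 6*(10*d + 6)/(-5*d^2 - 6*d + 2)^2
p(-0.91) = 1.81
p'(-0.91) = -1.69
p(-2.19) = -0.68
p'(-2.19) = -1.22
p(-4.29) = -0.09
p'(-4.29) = -0.05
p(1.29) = -0.43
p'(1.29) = 0.57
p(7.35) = -0.02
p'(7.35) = 0.00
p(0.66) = -1.45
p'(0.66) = 4.42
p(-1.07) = 2.23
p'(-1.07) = -3.88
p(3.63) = -0.07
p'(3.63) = 0.03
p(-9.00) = -0.02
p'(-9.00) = 0.00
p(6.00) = -0.03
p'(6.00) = 0.01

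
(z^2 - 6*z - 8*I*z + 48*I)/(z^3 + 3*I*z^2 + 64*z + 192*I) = (z - 6)/(z^2 + 11*I*z - 24)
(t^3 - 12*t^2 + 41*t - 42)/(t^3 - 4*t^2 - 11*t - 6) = (-t^3 + 12*t^2 - 41*t + 42)/(-t^3 + 4*t^2 + 11*t + 6)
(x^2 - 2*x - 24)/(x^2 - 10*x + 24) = (x + 4)/(x - 4)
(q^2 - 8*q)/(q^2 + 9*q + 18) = q*(q - 8)/(q^2 + 9*q + 18)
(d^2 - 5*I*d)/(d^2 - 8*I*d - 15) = d/(d - 3*I)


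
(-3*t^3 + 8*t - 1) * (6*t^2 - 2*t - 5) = -18*t^5 + 6*t^4 + 63*t^3 - 22*t^2 - 38*t + 5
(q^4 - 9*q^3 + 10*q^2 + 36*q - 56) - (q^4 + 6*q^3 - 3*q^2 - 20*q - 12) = -15*q^3 + 13*q^2 + 56*q - 44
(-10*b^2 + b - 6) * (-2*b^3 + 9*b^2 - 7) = 20*b^5 - 92*b^4 + 21*b^3 + 16*b^2 - 7*b + 42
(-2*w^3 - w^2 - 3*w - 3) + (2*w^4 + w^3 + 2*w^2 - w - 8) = 2*w^4 - w^3 + w^2 - 4*w - 11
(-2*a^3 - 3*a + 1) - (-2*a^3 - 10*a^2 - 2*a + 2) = 10*a^2 - a - 1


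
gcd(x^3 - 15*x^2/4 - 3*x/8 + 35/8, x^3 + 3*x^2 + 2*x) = x + 1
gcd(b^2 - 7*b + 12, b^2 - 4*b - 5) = 1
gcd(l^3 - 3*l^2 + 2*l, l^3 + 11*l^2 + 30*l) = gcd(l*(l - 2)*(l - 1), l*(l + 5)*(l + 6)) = l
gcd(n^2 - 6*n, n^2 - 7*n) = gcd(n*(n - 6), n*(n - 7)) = n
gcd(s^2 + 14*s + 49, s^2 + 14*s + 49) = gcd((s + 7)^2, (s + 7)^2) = s^2 + 14*s + 49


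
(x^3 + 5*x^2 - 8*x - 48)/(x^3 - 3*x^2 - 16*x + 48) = (x + 4)/(x - 4)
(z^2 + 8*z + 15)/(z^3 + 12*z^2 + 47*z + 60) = 1/(z + 4)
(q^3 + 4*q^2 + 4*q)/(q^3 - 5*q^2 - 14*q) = (q + 2)/(q - 7)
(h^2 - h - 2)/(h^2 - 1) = (h - 2)/(h - 1)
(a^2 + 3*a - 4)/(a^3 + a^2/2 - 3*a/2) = 2*(a + 4)/(a*(2*a + 3))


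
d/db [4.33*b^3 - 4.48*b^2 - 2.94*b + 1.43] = 12.99*b^2 - 8.96*b - 2.94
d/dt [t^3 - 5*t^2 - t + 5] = 3*t^2 - 10*t - 1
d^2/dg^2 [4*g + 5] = 0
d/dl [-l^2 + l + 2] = 1 - 2*l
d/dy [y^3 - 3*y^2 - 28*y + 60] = 3*y^2 - 6*y - 28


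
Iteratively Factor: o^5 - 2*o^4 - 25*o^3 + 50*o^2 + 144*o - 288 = (o + 4)*(o^4 - 6*o^3 - o^2 + 54*o - 72) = (o - 2)*(o + 4)*(o^3 - 4*o^2 - 9*o + 36) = (o - 4)*(o - 2)*(o + 4)*(o^2 - 9) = (o - 4)*(o - 2)*(o + 3)*(o + 4)*(o - 3)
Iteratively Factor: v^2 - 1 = (v + 1)*(v - 1)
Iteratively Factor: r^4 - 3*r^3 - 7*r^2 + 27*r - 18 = (r - 2)*(r^3 - r^2 - 9*r + 9) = (r - 3)*(r - 2)*(r^2 + 2*r - 3) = (r - 3)*(r - 2)*(r + 3)*(r - 1)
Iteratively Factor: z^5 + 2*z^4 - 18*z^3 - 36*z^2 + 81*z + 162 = (z + 3)*(z^4 - z^3 - 15*z^2 + 9*z + 54) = (z - 3)*(z + 3)*(z^3 + 2*z^2 - 9*z - 18) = (z - 3)^2*(z + 3)*(z^2 + 5*z + 6) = (z - 3)^2*(z + 2)*(z + 3)*(z + 3)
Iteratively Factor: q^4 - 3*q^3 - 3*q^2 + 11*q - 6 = (q - 1)*(q^3 - 2*q^2 - 5*q + 6) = (q - 3)*(q - 1)*(q^2 + q - 2) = (q - 3)*(q - 1)*(q + 2)*(q - 1)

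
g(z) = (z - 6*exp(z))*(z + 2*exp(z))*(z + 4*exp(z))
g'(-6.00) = 108.00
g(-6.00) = -216.00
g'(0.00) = -172.00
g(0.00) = -48.00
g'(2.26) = -140908.68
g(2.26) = -48043.11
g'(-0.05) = -146.74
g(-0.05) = -40.05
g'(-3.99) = 47.83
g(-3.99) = -63.48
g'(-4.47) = 59.97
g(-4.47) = -89.30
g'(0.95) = -3029.63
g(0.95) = -1006.80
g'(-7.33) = 161.19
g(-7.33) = -393.83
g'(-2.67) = 21.92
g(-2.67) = -18.69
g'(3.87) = -16430409.29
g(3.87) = -5538328.53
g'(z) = (1 - 6*exp(z))*(z + 2*exp(z))*(z + 4*exp(z)) + (z - 6*exp(z))*(z + 2*exp(z))*(4*exp(z) + 1) + (z - 6*exp(z))*(z + 4*exp(z))*(2*exp(z) + 1) = 3*z^2 - 56*z*exp(2*z) - 144*exp(3*z) - 28*exp(2*z)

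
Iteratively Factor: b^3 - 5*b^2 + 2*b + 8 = (b - 2)*(b^2 - 3*b - 4) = (b - 4)*(b - 2)*(b + 1)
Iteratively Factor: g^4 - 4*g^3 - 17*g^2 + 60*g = (g - 5)*(g^3 + g^2 - 12*g) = (g - 5)*(g - 3)*(g^2 + 4*g) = g*(g - 5)*(g - 3)*(g + 4)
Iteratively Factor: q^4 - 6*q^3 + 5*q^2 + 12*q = (q + 1)*(q^3 - 7*q^2 + 12*q) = q*(q + 1)*(q^2 - 7*q + 12) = q*(q - 3)*(q + 1)*(q - 4)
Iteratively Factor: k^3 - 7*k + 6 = (k + 3)*(k^2 - 3*k + 2) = (k - 2)*(k + 3)*(k - 1)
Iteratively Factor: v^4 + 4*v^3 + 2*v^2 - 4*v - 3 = (v + 1)*(v^3 + 3*v^2 - v - 3) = (v + 1)^2*(v^2 + 2*v - 3) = (v + 1)^2*(v + 3)*(v - 1)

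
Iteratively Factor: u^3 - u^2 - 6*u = (u + 2)*(u^2 - 3*u) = u*(u + 2)*(u - 3)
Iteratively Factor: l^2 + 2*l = (l)*(l + 2)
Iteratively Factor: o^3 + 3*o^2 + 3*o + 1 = (o + 1)*(o^2 + 2*o + 1) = (o + 1)^2*(o + 1)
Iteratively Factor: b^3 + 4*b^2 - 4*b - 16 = (b + 4)*(b^2 - 4) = (b - 2)*(b + 4)*(b + 2)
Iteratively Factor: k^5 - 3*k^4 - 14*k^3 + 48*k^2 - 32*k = (k)*(k^4 - 3*k^3 - 14*k^2 + 48*k - 32) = k*(k - 4)*(k^3 + k^2 - 10*k + 8) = k*(k - 4)*(k - 2)*(k^2 + 3*k - 4) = k*(k - 4)*(k - 2)*(k + 4)*(k - 1)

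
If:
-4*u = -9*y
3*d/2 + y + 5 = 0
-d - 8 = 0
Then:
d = -8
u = 63/4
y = 7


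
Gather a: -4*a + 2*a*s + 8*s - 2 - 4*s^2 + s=a*(2*s - 4) - 4*s^2 + 9*s - 2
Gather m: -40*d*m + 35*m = m*(35 - 40*d)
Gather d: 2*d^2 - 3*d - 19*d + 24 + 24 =2*d^2 - 22*d + 48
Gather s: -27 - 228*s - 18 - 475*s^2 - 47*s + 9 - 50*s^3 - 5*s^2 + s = -50*s^3 - 480*s^2 - 274*s - 36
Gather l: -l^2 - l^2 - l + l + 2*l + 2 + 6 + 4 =-2*l^2 + 2*l + 12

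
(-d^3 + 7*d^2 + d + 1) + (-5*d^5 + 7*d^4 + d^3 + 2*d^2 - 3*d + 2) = -5*d^5 + 7*d^4 + 9*d^2 - 2*d + 3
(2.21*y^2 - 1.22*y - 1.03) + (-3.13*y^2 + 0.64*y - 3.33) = -0.92*y^2 - 0.58*y - 4.36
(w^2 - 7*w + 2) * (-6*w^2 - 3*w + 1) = -6*w^4 + 39*w^3 + 10*w^2 - 13*w + 2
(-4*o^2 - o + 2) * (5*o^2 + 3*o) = -20*o^4 - 17*o^3 + 7*o^2 + 6*o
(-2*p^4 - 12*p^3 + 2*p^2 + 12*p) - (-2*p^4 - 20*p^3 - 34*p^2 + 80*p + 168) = 8*p^3 + 36*p^2 - 68*p - 168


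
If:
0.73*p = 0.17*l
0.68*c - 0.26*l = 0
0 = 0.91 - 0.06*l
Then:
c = 5.80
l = 15.17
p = 3.53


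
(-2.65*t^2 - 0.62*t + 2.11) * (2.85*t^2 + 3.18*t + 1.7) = -7.5525*t^4 - 10.194*t^3 - 0.4631*t^2 + 5.6558*t + 3.587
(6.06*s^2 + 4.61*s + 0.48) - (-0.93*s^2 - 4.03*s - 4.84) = 6.99*s^2 + 8.64*s + 5.32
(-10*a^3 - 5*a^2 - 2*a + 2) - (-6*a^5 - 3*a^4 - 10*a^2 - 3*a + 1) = 6*a^5 + 3*a^4 - 10*a^3 + 5*a^2 + a + 1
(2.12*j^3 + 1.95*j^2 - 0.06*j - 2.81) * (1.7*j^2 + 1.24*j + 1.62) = 3.604*j^5 + 5.9438*j^4 + 5.7504*j^3 - 1.6924*j^2 - 3.5816*j - 4.5522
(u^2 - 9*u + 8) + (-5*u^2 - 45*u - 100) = -4*u^2 - 54*u - 92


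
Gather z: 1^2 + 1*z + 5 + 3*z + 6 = 4*z + 12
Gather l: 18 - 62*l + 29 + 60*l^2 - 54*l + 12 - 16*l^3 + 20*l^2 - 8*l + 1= -16*l^3 + 80*l^2 - 124*l + 60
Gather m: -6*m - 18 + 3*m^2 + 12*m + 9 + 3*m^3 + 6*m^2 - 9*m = 3*m^3 + 9*m^2 - 3*m - 9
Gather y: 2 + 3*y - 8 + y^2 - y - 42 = y^2 + 2*y - 48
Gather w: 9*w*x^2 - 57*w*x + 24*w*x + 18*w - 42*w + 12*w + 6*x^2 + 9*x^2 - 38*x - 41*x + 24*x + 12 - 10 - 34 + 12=w*(9*x^2 - 33*x - 12) + 15*x^2 - 55*x - 20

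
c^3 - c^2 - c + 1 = (c - 1)^2*(c + 1)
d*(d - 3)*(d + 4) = d^3 + d^2 - 12*d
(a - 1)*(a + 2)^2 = a^3 + 3*a^2 - 4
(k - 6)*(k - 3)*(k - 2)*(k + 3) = k^4 - 8*k^3 + 3*k^2 + 72*k - 108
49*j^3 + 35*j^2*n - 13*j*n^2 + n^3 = (-7*j + n)^2*(j + n)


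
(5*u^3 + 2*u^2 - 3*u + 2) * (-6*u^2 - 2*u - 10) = -30*u^5 - 22*u^4 - 36*u^3 - 26*u^2 + 26*u - 20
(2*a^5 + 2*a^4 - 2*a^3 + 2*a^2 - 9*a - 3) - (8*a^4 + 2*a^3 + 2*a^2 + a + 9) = 2*a^5 - 6*a^4 - 4*a^3 - 10*a - 12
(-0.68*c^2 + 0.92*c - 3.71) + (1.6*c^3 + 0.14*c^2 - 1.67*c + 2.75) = 1.6*c^3 - 0.54*c^2 - 0.75*c - 0.96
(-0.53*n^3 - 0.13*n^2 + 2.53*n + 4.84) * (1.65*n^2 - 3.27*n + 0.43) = -0.8745*n^5 + 1.5186*n^4 + 4.3717*n^3 - 0.343*n^2 - 14.7389*n + 2.0812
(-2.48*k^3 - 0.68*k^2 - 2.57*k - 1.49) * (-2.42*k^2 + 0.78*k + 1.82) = 6.0016*k^5 - 0.2888*k^4 + 1.1754*k^3 + 0.3636*k^2 - 5.8396*k - 2.7118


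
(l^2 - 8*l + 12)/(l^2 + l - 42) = (l - 2)/(l + 7)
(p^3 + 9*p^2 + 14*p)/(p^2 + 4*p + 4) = p*(p + 7)/(p + 2)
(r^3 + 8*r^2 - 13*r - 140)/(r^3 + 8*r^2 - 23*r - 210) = (r^2 + r - 20)/(r^2 + r - 30)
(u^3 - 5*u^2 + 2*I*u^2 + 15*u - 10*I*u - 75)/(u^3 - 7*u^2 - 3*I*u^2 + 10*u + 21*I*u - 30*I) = (u + 5*I)/(u - 2)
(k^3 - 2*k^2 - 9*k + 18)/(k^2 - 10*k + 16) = (k^2 - 9)/(k - 8)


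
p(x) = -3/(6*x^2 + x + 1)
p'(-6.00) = 0.00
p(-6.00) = -0.01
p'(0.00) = 3.00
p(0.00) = -3.00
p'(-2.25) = -0.09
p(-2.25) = -0.10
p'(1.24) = 0.36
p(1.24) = -0.26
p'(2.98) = 0.03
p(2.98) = -0.05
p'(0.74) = 1.17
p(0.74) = -0.60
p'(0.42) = 2.95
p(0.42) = -1.21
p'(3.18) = 0.03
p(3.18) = -0.05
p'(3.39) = 0.02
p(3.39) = -0.04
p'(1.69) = 0.16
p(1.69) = -0.15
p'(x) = -3*(-12*x - 1)/(6*x^2 + x + 1)^2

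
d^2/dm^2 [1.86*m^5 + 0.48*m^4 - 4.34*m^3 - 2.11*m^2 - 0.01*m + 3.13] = 37.2*m^3 + 5.76*m^2 - 26.04*m - 4.22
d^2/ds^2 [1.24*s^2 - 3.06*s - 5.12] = 2.48000000000000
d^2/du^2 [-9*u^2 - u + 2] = -18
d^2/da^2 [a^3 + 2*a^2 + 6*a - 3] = 6*a + 4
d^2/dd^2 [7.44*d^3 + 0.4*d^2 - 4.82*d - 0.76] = 44.64*d + 0.8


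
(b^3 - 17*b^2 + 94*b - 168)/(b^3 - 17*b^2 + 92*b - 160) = (b^2 - 13*b + 42)/(b^2 - 13*b + 40)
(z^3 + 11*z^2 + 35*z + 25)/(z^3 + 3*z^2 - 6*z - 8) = (z^2 + 10*z + 25)/(z^2 + 2*z - 8)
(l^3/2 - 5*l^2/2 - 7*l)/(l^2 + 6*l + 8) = l*(l - 7)/(2*(l + 4))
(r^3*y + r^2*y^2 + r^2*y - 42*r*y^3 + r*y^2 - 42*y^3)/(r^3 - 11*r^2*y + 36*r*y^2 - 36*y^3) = y*(r^2 + 7*r*y + r + 7*y)/(r^2 - 5*r*y + 6*y^2)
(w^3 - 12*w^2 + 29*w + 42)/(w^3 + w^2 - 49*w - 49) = (w - 6)/(w + 7)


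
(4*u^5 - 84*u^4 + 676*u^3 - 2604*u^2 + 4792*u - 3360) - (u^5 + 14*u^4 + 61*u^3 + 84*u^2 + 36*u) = 3*u^5 - 98*u^4 + 615*u^3 - 2688*u^2 + 4756*u - 3360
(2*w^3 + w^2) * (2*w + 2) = 4*w^4 + 6*w^3 + 2*w^2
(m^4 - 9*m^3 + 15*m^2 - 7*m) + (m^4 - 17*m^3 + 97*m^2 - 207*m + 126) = 2*m^4 - 26*m^3 + 112*m^2 - 214*m + 126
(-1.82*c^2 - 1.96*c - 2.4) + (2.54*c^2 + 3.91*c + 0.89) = 0.72*c^2 + 1.95*c - 1.51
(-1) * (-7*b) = 7*b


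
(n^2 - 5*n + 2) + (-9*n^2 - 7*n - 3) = -8*n^2 - 12*n - 1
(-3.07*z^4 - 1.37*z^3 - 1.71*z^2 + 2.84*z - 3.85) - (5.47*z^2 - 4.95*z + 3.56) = -3.07*z^4 - 1.37*z^3 - 7.18*z^2 + 7.79*z - 7.41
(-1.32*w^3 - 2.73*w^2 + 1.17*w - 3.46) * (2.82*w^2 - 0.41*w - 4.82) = -3.7224*w^5 - 7.1574*w^4 + 10.7811*w^3 + 2.9217*w^2 - 4.2208*w + 16.6772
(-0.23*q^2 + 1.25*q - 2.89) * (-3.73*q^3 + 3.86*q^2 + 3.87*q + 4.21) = 0.8579*q^5 - 5.5503*q^4 + 14.7146*q^3 - 7.2862*q^2 - 5.9218*q - 12.1669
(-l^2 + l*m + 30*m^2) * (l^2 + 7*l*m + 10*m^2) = -l^4 - 6*l^3*m + 27*l^2*m^2 + 220*l*m^3 + 300*m^4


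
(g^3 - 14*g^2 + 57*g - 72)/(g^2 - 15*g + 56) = (g^2 - 6*g + 9)/(g - 7)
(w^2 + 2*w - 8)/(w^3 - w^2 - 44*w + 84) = (w + 4)/(w^2 + w - 42)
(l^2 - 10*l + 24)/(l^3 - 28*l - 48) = (l - 4)/(l^2 + 6*l + 8)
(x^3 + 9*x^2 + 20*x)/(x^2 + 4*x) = x + 5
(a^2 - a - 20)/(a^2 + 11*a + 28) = (a - 5)/(a + 7)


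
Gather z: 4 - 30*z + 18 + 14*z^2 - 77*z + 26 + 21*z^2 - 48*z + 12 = 35*z^2 - 155*z + 60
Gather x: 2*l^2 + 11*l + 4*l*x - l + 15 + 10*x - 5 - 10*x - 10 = 2*l^2 + 4*l*x + 10*l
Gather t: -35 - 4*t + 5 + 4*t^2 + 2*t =4*t^2 - 2*t - 30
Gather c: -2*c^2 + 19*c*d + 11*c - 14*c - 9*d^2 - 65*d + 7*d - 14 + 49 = -2*c^2 + c*(19*d - 3) - 9*d^2 - 58*d + 35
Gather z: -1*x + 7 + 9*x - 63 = 8*x - 56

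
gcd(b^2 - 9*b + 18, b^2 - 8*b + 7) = 1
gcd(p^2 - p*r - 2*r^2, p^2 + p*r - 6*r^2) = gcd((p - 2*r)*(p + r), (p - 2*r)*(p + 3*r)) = p - 2*r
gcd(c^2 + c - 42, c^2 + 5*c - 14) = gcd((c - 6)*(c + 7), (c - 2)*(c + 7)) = c + 7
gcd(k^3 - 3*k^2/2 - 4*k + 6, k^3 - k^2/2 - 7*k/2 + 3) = k^2 + k/2 - 3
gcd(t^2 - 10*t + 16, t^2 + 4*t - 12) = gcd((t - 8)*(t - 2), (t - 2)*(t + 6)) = t - 2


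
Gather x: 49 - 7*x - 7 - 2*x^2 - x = -2*x^2 - 8*x + 42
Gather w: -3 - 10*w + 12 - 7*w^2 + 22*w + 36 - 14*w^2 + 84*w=-21*w^2 + 96*w + 45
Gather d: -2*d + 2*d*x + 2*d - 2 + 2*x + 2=2*d*x + 2*x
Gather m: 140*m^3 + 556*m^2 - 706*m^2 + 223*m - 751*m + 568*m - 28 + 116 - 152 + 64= 140*m^3 - 150*m^2 + 40*m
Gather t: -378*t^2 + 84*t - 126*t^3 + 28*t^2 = -126*t^3 - 350*t^2 + 84*t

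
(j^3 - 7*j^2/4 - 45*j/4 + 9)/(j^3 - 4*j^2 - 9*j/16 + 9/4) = 4*(j + 3)/(4*j + 3)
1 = 1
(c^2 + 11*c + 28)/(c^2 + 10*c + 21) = (c + 4)/(c + 3)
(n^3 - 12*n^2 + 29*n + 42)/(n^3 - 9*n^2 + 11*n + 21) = (n - 6)/(n - 3)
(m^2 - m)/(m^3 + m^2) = (m - 1)/(m*(m + 1))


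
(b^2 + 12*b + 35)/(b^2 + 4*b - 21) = (b + 5)/(b - 3)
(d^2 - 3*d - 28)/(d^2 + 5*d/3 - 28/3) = 3*(d - 7)/(3*d - 7)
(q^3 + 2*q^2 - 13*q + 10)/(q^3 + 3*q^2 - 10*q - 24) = (q^3 + 2*q^2 - 13*q + 10)/(q^3 + 3*q^2 - 10*q - 24)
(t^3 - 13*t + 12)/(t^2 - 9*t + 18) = (t^2 + 3*t - 4)/(t - 6)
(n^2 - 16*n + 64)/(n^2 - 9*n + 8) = (n - 8)/(n - 1)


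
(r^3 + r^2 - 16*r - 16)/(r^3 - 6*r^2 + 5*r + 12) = (r + 4)/(r - 3)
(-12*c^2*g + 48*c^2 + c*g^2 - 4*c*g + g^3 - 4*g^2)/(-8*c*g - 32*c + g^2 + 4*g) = (12*c^2*g - 48*c^2 - c*g^2 + 4*c*g - g^3 + 4*g^2)/(8*c*g + 32*c - g^2 - 4*g)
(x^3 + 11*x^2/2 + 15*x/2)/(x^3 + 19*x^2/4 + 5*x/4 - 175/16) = 8*x*(x + 3)/(8*x^2 + 18*x - 35)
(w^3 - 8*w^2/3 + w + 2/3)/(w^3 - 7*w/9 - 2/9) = 3*(w - 2)/(3*w + 2)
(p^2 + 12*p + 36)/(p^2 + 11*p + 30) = (p + 6)/(p + 5)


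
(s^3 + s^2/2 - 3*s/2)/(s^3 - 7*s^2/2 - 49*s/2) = (-2*s^2 - s + 3)/(-2*s^2 + 7*s + 49)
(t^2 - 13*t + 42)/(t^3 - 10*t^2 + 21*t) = (t - 6)/(t*(t - 3))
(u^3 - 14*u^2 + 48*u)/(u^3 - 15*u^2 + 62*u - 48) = u/(u - 1)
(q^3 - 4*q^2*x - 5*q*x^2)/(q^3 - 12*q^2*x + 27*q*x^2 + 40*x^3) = q/(q - 8*x)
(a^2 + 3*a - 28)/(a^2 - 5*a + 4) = (a + 7)/(a - 1)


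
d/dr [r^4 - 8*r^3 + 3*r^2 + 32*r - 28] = 4*r^3 - 24*r^2 + 6*r + 32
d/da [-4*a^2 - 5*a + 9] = -8*a - 5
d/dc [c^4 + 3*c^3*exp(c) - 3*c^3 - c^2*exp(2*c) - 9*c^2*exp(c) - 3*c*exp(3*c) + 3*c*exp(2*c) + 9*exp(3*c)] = 3*c^3*exp(c) + 4*c^3 - 2*c^2*exp(2*c) - 9*c^2 - 9*c*exp(3*c) + 4*c*exp(2*c) - 18*c*exp(c) + 24*exp(3*c) + 3*exp(2*c)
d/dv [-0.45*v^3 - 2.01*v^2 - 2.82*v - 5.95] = -1.35*v^2 - 4.02*v - 2.82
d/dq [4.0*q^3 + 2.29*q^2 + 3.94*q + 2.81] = 12.0*q^2 + 4.58*q + 3.94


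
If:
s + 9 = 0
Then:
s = -9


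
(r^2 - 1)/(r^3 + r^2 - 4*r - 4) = (r - 1)/(r^2 - 4)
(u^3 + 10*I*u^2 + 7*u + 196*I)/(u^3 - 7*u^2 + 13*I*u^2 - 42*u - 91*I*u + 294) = (u^2 + 3*I*u + 28)/(u^2 + u*(-7 + 6*I) - 42*I)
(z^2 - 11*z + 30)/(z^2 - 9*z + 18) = (z - 5)/(z - 3)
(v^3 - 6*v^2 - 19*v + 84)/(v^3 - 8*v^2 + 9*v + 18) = (v^2 - 3*v - 28)/(v^2 - 5*v - 6)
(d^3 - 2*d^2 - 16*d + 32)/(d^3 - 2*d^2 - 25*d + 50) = (d^2 - 16)/(d^2 - 25)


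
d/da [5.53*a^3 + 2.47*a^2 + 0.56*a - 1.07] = 16.59*a^2 + 4.94*a + 0.56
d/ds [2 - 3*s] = -3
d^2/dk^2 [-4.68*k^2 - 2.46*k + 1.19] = -9.36000000000000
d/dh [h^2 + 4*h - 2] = 2*h + 4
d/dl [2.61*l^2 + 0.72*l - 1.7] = 5.22*l + 0.72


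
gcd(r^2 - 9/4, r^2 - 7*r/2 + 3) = r - 3/2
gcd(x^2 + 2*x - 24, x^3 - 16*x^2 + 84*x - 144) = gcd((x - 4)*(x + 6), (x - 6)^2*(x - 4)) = x - 4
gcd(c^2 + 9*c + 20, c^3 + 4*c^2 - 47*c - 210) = c + 5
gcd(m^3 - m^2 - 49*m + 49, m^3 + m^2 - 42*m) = m + 7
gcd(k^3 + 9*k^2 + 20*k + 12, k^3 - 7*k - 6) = k^2 + 3*k + 2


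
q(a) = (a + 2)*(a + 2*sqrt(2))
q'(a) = 2*a + 2 + 2*sqrt(2)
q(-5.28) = 8.04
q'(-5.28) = -5.73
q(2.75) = 26.50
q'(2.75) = 10.33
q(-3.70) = 1.48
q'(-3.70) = -2.57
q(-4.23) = 3.13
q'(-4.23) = -3.63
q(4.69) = 50.30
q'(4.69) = 14.21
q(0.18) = 6.56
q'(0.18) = 5.19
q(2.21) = 21.21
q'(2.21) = 9.25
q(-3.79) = 1.72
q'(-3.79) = -2.75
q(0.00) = 5.66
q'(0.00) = 4.83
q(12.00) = 207.60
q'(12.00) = 28.83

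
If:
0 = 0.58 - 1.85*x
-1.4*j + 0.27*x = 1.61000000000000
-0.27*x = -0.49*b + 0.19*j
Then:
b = -0.25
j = -1.09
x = 0.31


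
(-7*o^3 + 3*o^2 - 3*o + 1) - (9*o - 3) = -7*o^3 + 3*o^2 - 12*o + 4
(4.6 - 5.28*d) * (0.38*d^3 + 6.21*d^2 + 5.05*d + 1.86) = -2.0064*d^4 - 31.0408*d^3 + 1.902*d^2 + 13.4092*d + 8.556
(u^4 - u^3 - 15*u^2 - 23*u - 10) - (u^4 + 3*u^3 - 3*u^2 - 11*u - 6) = -4*u^3 - 12*u^2 - 12*u - 4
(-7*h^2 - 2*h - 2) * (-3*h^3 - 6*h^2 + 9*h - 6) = 21*h^5 + 48*h^4 - 45*h^3 + 36*h^2 - 6*h + 12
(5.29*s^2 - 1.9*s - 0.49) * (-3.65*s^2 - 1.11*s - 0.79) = -19.3085*s^4 + 1.0631*s^3 - 0.2816*s^2 + 2.0449*s + 0.3871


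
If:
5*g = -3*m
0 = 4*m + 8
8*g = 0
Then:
No Solution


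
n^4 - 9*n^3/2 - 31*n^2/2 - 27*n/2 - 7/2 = (n - 7)*(n + 1/2)*(n + 1)^2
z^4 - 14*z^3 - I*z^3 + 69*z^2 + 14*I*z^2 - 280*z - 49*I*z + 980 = (z - 7)^2*(z - 5*I)*(z + 4*I)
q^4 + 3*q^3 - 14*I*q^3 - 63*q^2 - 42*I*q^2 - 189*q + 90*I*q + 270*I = (q + 3)*(q - 6*I)*(q - 5*I)*(q - 3*I)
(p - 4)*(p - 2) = p^2 - 6*p + 8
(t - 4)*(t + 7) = t^2 + 3*t - 28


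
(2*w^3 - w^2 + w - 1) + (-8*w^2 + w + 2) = 2*w^3 - 9*w^2 + 2*w + 1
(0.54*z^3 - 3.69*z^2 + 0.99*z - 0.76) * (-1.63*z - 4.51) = -0.8802*z^4 + 3.5793*z^3 + 15.0282*z^2 - 3.2261*z + 3.4276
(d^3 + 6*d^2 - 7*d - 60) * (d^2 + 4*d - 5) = d^5 + 10*d^4 + 12*d^3 - 118*d^2 - 205*d + 300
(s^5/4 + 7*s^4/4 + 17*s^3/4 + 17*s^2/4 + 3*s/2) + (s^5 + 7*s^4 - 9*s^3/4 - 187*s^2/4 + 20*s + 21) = 5*s^5/4 + 35*s^4/4 + 2*s^3 - 85*s^2/2 + 43*s/2 + 21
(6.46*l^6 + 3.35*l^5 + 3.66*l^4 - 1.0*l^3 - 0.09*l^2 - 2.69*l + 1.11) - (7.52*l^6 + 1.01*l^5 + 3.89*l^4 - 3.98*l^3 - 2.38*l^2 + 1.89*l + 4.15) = -1.06*l^6 + 2.34*l^5 - 0.23*l^4 + 2.98*l^3 + 2.29*l^2 - 4.58*l - 3.04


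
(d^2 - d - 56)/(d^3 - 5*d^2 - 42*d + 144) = (d + 7)/(d^2 + 3*d - 18)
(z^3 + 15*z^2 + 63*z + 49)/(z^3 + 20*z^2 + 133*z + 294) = (z + 1)/(z + 6)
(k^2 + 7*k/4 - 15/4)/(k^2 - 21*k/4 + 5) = (k + 3)/(k - 4)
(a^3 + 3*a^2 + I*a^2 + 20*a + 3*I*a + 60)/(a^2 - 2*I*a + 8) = (a^2 + a*(3 + 5*I) + 15*I)/(a + 2*I)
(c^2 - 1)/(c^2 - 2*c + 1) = (c + 1)/(c - 1)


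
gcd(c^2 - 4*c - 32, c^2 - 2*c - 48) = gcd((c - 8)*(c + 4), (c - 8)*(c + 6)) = c - 8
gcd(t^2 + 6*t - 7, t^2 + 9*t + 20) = 1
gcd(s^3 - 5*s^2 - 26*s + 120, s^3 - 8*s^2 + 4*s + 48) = s^2 - 10*s + 24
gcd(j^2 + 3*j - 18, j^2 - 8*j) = 1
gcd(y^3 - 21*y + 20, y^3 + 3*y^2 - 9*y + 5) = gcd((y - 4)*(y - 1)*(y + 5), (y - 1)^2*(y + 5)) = y^2 + 4*y - 5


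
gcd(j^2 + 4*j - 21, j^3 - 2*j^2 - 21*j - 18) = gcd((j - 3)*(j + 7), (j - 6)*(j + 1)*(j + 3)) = 1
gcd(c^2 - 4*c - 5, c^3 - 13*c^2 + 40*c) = c - 5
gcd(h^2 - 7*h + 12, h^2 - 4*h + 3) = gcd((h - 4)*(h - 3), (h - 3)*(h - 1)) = h - 3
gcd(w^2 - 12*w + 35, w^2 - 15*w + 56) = w - 7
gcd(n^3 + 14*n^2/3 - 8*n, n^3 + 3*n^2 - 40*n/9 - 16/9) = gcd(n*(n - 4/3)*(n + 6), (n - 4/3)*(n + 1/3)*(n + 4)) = n - 4/3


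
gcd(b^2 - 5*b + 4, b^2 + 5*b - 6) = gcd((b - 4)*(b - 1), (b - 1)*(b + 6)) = b - 1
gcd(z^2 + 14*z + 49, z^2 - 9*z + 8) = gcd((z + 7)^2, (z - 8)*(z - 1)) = 1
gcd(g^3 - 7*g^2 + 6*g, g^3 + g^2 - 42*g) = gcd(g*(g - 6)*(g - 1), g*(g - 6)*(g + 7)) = g^2 - 6*g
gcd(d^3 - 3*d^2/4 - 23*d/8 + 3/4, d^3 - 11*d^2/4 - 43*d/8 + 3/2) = d^2 + 5*d/4 - 3/8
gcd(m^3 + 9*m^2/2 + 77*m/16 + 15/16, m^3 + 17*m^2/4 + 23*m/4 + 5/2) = m + 5/4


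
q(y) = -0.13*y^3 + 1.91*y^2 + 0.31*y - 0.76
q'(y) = -0.39*y^2 + 3.82*y + 0.31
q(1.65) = 4.37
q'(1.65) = 5.55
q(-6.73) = 123.29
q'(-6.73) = -43.06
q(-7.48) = 158.19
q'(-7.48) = -50.08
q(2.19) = 7.71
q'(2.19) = 6.81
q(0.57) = 0.01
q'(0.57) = 2.36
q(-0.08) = -0.77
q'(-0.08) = 0.00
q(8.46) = 59.85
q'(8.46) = 4.71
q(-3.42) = 25.72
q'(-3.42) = -17.32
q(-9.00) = 245.93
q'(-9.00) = -65.66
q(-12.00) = 495.20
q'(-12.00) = -101.69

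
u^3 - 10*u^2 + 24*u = u*(u - 6)*(u - 4)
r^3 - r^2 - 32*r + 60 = (r - 5)*(r - 2)*(r + 6)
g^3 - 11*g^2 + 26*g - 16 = (g - 8)*(g - 2)*(g - 1)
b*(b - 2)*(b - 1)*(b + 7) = b^4 + 4*b^3 - 19*b^2 + 14*b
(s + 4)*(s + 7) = s^2 + 11*s + 28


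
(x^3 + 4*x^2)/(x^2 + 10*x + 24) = x^2/(x + 6)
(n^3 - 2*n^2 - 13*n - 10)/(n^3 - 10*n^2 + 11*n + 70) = (n + 1)/(n - 7)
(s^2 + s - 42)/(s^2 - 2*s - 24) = (s + 7)/(s + 4)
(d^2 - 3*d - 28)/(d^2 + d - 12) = (d - 7)/(d - 3)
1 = 1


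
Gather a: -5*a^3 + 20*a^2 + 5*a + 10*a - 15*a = -5*a^3 + 20*a^2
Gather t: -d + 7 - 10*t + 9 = -d - 10*t + 16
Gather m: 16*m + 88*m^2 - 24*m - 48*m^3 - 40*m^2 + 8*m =-48*m^3 + 48*m^2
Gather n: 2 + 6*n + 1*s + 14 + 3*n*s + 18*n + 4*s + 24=n*(3*s + 24) + 5*s + 40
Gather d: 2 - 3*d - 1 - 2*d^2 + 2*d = -2*d^2 - d + 1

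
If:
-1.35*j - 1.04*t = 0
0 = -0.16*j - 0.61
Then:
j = -3.81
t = 4.95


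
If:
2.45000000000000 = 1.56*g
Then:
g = 1.57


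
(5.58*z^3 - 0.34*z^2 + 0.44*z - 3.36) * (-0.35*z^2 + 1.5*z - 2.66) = -1.953*z^5 + 8.489*z^4 - 15.5068*z^3 + 2.7404*z^2 - 6.2104*z + 8.9376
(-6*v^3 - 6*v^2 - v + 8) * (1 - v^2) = 6*v^5 + 6*v^4 - 5*v^3 - 14*v^2 - v + 8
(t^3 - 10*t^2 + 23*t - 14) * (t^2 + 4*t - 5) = t^5 - 6*t^4 - 22*t^3 + 128*t^2 - 171*t + 70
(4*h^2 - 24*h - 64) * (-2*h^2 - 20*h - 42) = -8*h^4 - 32*h^3 + 440*h^2 + 2288*h + 2688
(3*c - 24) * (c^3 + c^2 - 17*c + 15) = 3*c^4 - 21*c^3 - 75*c^2 + 453*c - 360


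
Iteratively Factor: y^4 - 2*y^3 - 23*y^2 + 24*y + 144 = (y + 3)*(y^3 - 5*y^2 - 8*y + 48) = (y + 3)^2*(y^2 - 8*y + 16) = (y - 4)*(y + 3)^2*(y - 4)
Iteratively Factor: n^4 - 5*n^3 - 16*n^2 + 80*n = (n)*(n^3 - 5*n^2 - 16*n + 80) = n*(n - 5)*(n^2 - 16) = n*(n - 5)*(n - 4)*(n + 4)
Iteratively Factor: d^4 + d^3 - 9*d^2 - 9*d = (d - 3)*(d^3 + 4*d^2 + 3*d) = (d - 3)*(d + 1)*(d^2 + 3*d) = d*(d - 3)*(d + 1)*(d + 3)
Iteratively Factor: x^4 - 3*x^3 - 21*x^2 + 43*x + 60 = (x + 1)*(x^3 - 4*x^2 - 17*x + 60) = (x - 3)*(x + 1)*(x^2 - x - 20) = (x - 3)*(x + 1)*(x + 4)*(x - 5)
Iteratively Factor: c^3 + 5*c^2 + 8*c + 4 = (c + 2)*(c^2 + 3*c + 2) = (c + 1)*(c + 2)*(c + 2)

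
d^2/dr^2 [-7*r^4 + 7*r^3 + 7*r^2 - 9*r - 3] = -84*r^2 + 42*r + 14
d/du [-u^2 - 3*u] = -2*u - 3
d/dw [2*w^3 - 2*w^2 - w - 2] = 6*w^2 - 4*w - 1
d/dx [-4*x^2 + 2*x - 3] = 2 - 8*x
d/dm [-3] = 0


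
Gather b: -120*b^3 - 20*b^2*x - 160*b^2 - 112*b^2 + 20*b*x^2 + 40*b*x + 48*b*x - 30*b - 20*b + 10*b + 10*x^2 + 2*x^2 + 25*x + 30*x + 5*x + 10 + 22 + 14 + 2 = -120*b^3 + b^2*(-20*x - 272) + b*(20*x^2 + 88*x - 40) + 12*x^2 + 60*x + 48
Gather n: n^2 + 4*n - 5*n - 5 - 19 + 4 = n^2 - n - 20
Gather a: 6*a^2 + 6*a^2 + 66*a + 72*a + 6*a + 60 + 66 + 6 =12*a^2 + 144*a + 132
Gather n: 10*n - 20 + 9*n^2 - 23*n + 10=9*n^2 - 13*n - 10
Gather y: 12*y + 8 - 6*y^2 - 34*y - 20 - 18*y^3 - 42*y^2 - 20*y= -18*y^3 - 48*y^2 - 42*y - 12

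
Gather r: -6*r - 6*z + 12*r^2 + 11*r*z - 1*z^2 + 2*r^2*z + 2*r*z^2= r^2*(2*z + 12) + r*(2*z^2 + 11*z - 6) - z^2 - 6*z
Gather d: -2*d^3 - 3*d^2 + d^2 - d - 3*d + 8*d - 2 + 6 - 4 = -2*d^3 - 2*d^2 + 4*d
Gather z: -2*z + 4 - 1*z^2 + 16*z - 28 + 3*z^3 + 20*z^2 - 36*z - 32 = 3*z^3 + 19*z^2 - 22*z - 56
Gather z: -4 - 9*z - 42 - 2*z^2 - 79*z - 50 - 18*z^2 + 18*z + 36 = -20*z^2 - 70*z - 60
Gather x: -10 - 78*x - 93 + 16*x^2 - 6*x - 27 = 16*x^2 - 84*x - 130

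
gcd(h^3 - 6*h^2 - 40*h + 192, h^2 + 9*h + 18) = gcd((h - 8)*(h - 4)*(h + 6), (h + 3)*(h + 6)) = h + 6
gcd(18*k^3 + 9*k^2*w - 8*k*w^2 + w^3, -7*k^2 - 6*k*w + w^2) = k + w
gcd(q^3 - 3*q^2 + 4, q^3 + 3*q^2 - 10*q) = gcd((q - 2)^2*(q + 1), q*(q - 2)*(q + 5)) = q - 2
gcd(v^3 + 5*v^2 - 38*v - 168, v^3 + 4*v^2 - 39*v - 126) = v^2 + v - 42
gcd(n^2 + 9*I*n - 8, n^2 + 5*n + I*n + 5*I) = n + I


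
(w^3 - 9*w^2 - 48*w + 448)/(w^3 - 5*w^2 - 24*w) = (w^2 - w - 56)/(w*(w + 3))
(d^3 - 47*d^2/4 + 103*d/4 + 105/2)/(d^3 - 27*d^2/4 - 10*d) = (d^2 - 13*d + 42)/(d*(d - 8))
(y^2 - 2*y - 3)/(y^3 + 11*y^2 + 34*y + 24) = (y - 3)/(y^2 + 10*y + 24)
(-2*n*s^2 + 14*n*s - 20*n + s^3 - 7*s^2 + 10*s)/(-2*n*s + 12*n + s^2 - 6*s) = (s^2 - 7*s + 10)/(s - 6)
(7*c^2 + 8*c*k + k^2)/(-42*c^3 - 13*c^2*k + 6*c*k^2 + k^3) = (-c - k)/(6*c^2 + c*k - k^2)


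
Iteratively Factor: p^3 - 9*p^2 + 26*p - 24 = (p - 3)*(p^2 - 6*p + 8) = (p - 4)*(p - 3)*(p - 2)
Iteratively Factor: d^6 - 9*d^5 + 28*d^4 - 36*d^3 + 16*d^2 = (d - 2)*(d^5 - 7*d^4 + 14*d^3 - 8*d^2) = (d - 2)^2*(d^4 - 5*d^3 + 4*d^2) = d*(d - 2)^2*(d^3 - 5*d^2 + 4*d) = d*(d - 4)*(d - 2)^2*(d^2 - d) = d*(d - 4)*(d - 2)^2*(d - 1)*(d)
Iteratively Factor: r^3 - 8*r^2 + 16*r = (r - 4)*(r^2 - 4*r) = r*(r - 4)*(r - 4)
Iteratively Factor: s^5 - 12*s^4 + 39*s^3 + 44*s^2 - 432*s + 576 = (s - 4)*(s^4 - 8*s^3 + 7*s^2 + 72*s - 144) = (s - 4)*(s + 3)*(s^3 - 11*s^2 + 40*s - 48) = (s - 4)*(s - 3)*(s + 3)*(s^2 - 8*s + 16) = (s - 4)^2*(s - 3)*(s + 3)*(s - 4)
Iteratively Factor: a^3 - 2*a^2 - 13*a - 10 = (a + 2)*(a^2 - 4*a - 5) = (a - 5)*(a + 2)*(a + 1)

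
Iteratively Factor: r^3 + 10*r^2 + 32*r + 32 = (r + 4)*(r^2 + 6*r + 8) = (r + 4)^2*(r + 2)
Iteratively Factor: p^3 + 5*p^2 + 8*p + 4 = (p + 2)*(p^2 + 3*p + 2) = (p + 1)*(p + 2)*(p + 2)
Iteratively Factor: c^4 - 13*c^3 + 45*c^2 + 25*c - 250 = (c - 5)*(c^3 - 8*c^2 + 5*c + 50) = (c - 5)^2*(c^2 - 3*c - 10) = (c - 5)^3*(c + 2)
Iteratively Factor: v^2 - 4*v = (v - 4)*(v)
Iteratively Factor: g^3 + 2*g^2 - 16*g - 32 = (g - 4)*(g^2 + 6*g + 8) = (g - 4)*(g + 2)*(g + 4)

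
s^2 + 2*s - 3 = (s - 1)*(s + 3)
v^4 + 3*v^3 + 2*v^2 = v^2*(v + 1)*(v + 2)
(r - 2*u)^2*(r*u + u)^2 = r^4*u^2 - 4*r^3*u^3 + 2*r^3*u^2 + 4*r^2*u^4 - 8*r^2*u^3 + r^2*u^2 + 8*r*u^4 - 4*r*u^3 + 4*u^4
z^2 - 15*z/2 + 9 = (z - 6)*(z - 3/2)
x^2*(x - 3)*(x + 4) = x^4 + x^3 - 12*x^2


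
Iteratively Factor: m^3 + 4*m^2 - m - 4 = (m + 1)*(m^2 + 3*m - 4) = (m + 1)*(m + 4)*(m - 1)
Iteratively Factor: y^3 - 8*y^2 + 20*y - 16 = (y - 2)*(y^2 - 6*y + 8) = (y - 4)*(y - 2)*(y - 2)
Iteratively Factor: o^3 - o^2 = (o - 1)*(o^2) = o*(o - 1)*(o)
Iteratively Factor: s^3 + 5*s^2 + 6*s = (s + 3)*(s^2 + 2*s) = (s + 2)*(s + 3)*(s)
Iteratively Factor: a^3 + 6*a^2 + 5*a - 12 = (a + 4)*(a^2 + 2*a - 3) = (a + 3)*(a + 4)*(a - 1)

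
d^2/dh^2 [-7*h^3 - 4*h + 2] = -42*h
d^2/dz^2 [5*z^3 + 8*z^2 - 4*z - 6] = 30*z + 16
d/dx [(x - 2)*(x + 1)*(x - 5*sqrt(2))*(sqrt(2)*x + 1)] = 4*sqrt(2)*x^3 - 27*x^2 - 3*sqrt(2)*x^2 - 14*sqrt(2)*x + 18*x + 5*sqrt(2) + 18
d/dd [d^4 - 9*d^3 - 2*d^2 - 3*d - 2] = 4*d^3 - 27*d^2 - 4*d - 3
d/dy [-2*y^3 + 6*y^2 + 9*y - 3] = -6*y^2 + 12*y + 9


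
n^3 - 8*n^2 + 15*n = n*(n - 5)*(n - 3)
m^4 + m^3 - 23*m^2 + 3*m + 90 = (m - 3)^2*(m + 2)*(m + 5)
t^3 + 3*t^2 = t^2*(t + 3)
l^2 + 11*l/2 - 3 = (l - 1/2)*(l + 6)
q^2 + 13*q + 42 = (q + 6)*(q + 7)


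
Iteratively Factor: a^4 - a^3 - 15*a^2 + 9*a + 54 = (a - 3)*(a^3 + 2*a^2 - 9*a - 18) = (a - 3)^2*(a^2 + 5*a + 6) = (a - 3)^2*(a + 2)*(a + 3)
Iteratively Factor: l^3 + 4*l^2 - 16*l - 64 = (l - 4)*(l^2 + 8*l + 16) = (l - 4)*(l + 4)*(l + 4)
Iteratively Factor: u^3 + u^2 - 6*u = (u + 3)*(u^2 - 2*u) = (u - 2)*(u + 3)*(u)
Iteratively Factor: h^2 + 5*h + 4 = (h + 4)*(h + 1)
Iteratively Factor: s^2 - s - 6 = (s - 3)*(s + 2)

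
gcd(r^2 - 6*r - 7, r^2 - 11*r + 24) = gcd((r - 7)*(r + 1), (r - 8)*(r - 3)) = 1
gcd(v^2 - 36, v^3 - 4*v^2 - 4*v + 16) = 1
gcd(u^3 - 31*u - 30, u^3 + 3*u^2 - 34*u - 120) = u^2 - u - 30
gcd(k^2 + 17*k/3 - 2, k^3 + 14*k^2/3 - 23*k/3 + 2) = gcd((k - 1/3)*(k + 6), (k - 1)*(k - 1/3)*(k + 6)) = k^2 + 17*k/3 - 2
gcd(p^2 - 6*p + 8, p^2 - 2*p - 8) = p - 4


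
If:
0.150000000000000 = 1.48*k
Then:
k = 0.10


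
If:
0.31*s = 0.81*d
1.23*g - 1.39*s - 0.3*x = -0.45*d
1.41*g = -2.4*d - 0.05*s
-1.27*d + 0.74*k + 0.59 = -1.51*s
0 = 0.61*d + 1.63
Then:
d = -2.67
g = 4.80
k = 8.86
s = -6.98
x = 48.01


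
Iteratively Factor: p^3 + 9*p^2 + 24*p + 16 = (p + 1)*(p^2 + 8*p + 16) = (p + 1)*(p + 4)*(p + 4)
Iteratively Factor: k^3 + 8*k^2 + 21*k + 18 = (k + 3)*(k^2 + 5*k + 6) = (k + 2)*(k + 3)*(k + 3)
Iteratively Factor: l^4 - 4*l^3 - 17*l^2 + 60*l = (l)*(l^3 - 4*l^2 - 17*l + 60) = l*(l - 5)*(l^2 + l - 12) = l*(l - 5)*(l - 3)*(l + 4)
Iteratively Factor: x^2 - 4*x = (x - 4)*(x)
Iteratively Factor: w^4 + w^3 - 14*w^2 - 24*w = (w - 4)*(w^3 + 5*w^2 + 6*w) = (w - 4)*(w + 2)*(w^2 + 3*w) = (w - 4)*(w + 2)*(w + 3)*(w)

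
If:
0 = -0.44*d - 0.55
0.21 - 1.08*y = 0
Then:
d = -1.25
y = 0.19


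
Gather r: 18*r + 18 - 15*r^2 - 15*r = -15*r^2 + 3*r + 18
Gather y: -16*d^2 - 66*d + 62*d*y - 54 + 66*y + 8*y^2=-16*d^2 - 66*d + 8*y^2 + y*(62*d + 66) - 54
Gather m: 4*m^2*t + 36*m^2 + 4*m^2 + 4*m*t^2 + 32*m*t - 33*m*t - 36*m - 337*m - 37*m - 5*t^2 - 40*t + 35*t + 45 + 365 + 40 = m^2*(4*t + 40) + m*(4*t^2 - t - 410) - 5*t^2 - 5*t + 450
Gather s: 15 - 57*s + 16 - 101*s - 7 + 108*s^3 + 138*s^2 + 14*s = 108*s^3 + 138*s^2 - 144*s + 24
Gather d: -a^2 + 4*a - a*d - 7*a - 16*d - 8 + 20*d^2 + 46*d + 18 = -a^2 - 3*a + 20*d^2 + d*(30 - a) + 10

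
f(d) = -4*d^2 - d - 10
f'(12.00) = -97.00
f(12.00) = -598.00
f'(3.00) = -25.00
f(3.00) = -49.00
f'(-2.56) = 19.48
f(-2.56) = -33.65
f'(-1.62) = 11.96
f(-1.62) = -18.88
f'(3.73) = -30.84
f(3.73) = -69.38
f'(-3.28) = 25.24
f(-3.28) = -49.75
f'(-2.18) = 16.44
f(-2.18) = -26.83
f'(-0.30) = 1.40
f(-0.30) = -10.06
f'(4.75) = -39.00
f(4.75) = -105.00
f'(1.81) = -15.48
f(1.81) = -24.91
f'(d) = -8*d - 1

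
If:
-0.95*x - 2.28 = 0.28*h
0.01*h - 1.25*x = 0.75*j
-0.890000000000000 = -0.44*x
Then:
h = -15.01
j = -3.57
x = 2.02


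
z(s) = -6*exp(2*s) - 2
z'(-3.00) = -0.03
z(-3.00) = -2.01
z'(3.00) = -4841.15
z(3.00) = -2422.57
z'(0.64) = -43.16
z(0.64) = -23.58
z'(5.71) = -1093513.70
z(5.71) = -546758.85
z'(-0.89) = -2.02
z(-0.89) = -3.01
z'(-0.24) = -7.43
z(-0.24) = -5.71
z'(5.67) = -1009440.37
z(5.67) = -504722.19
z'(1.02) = -92.29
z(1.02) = -48.14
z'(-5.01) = -0.00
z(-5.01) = -2.00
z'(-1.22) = -1.05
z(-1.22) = -2.52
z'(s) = -12*exp(2*s)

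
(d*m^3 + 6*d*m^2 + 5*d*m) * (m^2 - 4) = d*m^5 + 6*d*m^4 + d*m^3 - 24*d*m^2 - 20*d*m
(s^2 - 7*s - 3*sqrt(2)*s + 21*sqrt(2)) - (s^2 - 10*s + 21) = -3*sqrt(2)*s + 3*s - 21 + 21*sqrt(2)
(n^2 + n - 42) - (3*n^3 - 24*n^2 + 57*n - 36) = -3*n^3 + 25*n^2 - 56*n - 6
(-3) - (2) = -5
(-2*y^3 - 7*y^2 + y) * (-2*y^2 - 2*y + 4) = 4*y^5 + 18*y^4 + 4*y^3 - 30*y^2 + 4*y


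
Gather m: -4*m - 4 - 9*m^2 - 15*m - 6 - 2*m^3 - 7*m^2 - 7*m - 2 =-2*m^3 - 16*m^2 - 26*m - 12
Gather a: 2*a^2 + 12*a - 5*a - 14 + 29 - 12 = 2*a^2 + 7*a + 3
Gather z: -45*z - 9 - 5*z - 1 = -50*z - 10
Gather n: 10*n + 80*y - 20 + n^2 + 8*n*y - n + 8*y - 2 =n^2 + n*(8*y + 9) + 88*y - 22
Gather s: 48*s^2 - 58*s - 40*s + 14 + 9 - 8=48*s^2 - 98*s + 15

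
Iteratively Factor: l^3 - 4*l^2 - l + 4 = (l - 4)*(l^2 - 1) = (l - 4)*(l + 1)*(l - 1)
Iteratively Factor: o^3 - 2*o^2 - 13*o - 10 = (o + 2)*(o^2 - 4*o - 5) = (o + 1)*(o + 2)*(o - 5)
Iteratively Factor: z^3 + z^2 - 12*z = (z)*(z^2 + z - 12) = z*(z + 4)*(z - 3)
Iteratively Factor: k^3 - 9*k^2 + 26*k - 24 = (k - 2)*(k^2 - 7*k + 12) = (k - 4)*(k - 2)*(k - 3)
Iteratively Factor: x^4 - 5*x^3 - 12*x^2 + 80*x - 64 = (x - 1)*(x^3 - 4*x^2 - 16*x + 64) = (x - 1)*(x + 4)*(x^2 - 8*x + 16) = (x - 4)*(x - 1)*(x + 4)*(x - 4)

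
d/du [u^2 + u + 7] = 2*u + 1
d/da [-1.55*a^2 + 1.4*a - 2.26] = 1.4 - 3.1*a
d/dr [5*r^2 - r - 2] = 10*r - 1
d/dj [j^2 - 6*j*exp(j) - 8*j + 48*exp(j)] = -6*j*exp(j) + 2*j + 42*exp(j) - 8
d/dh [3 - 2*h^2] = -4*h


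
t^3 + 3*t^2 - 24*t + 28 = (t - 2)^2*(t + 7)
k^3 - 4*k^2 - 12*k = k*(k - 6)*(k + 2)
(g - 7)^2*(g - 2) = g^3 - 16*g^2 + 77*g - 98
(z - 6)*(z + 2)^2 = z^3 - 2*z^2 - 20*z - 24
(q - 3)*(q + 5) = q^2 + 2*q - 15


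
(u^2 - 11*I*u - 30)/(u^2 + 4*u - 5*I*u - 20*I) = (u - 6*I)/(u + 4)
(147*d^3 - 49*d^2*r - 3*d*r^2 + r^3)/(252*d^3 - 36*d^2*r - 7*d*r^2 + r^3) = (-21*d^2 + 4*d*r + r^2)/(-36*d^2 + r^2)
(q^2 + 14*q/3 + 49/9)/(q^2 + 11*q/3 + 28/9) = (3*q + 7)/(3*q + 4)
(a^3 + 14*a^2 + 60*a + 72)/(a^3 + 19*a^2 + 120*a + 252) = (a + 2)/(a + 7)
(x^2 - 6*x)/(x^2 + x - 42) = x/(x + 7)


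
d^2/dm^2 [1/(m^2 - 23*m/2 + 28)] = 4*(-4*m^2 + 46*m + (4*m - 23)^2 - 112)/(2*m^2 - 23*m + 56)^3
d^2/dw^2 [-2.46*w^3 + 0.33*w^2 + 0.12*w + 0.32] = 0.66 - 14.76*w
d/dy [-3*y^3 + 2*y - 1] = 2 - 9*y^2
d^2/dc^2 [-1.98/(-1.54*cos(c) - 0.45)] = (4.695768*sin(c)^2 + 1.37214*cos(c) + 4.695768)/(1.54*cos(c) + 0.45)^3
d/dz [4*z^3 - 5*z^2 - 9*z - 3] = 12*z^2 - 10*z - 9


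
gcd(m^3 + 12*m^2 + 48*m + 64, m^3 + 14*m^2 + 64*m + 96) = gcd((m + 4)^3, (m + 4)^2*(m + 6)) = m^2 + 8*m + 16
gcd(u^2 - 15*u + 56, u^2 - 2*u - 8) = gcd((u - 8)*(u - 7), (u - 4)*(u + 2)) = 1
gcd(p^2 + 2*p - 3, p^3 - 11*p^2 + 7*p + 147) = p + 3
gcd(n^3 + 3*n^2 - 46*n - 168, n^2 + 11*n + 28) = n + 4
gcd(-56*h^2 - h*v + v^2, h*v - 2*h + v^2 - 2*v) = 1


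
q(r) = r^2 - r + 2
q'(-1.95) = -4.90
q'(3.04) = 5.08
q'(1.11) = 1.22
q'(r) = 2*r - 1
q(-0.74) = 3.29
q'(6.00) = 11.00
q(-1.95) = 7.75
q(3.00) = 8.00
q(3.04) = 8.20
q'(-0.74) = -2.48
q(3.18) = 8.93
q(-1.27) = 4.88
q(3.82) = 12.77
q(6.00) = 32.00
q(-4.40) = 25.76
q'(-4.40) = -9.80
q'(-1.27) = -3.54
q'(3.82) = 6.64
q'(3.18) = 5.36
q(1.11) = 2.12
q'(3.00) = 5.00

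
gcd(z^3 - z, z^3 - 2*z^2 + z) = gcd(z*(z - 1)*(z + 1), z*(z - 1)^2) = z^2 - z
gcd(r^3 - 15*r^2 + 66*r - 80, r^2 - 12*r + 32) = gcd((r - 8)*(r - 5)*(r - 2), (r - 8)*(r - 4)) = r - 8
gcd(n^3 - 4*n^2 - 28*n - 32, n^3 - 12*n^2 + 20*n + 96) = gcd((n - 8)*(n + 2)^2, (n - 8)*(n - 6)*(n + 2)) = n^2 - 6*n - 16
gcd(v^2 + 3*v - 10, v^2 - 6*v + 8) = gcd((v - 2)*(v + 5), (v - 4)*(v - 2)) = v - 2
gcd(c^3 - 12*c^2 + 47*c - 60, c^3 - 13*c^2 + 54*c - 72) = c^2 - 7*c + 12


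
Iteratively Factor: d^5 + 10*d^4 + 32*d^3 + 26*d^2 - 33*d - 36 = (d - 1)*(d^4 + 11*d^3 + 43*d^2 + 69*d + 36) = (d - 1)*(d + 3)*(d^3 + 8*d^2 + 19*d + 12) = (d - 1)*(d + 3)^2*(d^2 + 5*d + 4) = (d - 1)*(d + 3)^2*(d + 4)*(d + 1)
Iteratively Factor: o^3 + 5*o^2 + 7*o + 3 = (o + 1)*(o^2 + 4*o + 3) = (o + 1)*(o + 3)*(o + 1)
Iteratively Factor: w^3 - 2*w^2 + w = (w)*(w^2 - 2*w + 1) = w*(w - 1)*(w - 1)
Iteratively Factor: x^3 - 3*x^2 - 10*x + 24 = (x + 3)*(x^2 - 6*x + 8) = (x - 2)*(x + 3)*(x - 4)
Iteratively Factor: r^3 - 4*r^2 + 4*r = (r - 2)*(r^2 - 2*r) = (r - 2)^2*(r)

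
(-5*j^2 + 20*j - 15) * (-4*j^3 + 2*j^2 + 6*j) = 20*j^5 - 90*j^4 + 70*j^3 + 90*j^2 - 90*j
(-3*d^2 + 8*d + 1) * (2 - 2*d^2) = 6*d^4 - 16*d^3 - 8*d^2 + 16*d + 2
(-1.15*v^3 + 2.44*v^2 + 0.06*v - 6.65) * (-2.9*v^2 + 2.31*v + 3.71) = 3.335*v^5 - 9.7325*v^4 + 1.1959*v^3 + 28.476*v^2 - 15.1389*v - 24.6715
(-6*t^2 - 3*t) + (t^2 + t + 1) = -5*t^2 - 2*t + 1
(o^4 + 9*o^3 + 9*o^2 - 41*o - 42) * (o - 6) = o^5 + 3*o^4 - 45*o^3 - 95*o^2 + 204*o + 252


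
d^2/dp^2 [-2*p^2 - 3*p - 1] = -4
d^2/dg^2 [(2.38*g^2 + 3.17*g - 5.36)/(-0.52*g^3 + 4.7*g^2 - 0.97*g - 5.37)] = (-1.287104*g^6 - 5.14300800000001*g^5 + 71.07984*g^4 - 275.108216*g^3 + 472.44588*g^2 - 716.466804*g + 176.40931)/(0.140608*g^9 - 3.81264*g^8 + 35.247264*g^7 - 113.690936*g^6 - 12.995976*g^5 + 358.854978*g^4 - 100.992743*g^3 - 391.442391*g^2 + 83.915379*g + 154.854153)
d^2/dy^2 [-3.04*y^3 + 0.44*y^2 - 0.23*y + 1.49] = 0.88 - 18.24*y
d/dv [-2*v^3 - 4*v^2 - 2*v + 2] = -6*v^2 - 8*v - 2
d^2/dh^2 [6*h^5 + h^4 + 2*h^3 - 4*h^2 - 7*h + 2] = 120*h^3 + 12*h^2 + 12*h - 8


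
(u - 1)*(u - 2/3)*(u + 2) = u^3 + u^2/3 - 8*u/3 + 4/3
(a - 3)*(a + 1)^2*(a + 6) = a^4 + 5*a^3 - 11*a^2 - 33*a - 18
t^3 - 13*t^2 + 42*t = t*(t - 7)*(t - 6)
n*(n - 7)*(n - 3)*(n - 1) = n^4 - 11*n^3 + 31*n^2 - 21*n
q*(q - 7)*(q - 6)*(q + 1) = q^4 - 12*q^3 + 29*q^2 + 42*q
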